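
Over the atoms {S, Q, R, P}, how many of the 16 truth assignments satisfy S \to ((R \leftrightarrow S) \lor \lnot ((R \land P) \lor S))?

Initial set: {(S \to ((R \leftrightarrow S) \lor \lnot ((R \land P) \lor S)))}.
(S \to ((R \leftrightarrow S) \lor \lnot ((R \land P) \lor S))): β-rule — branch into \lnot S  //  ((R \leftrightarrow S) \lor \lnot ((R \land P) \lor S)).
  branch 1 (add \lnot S):
    ○ open, literals {S=false}.
  branch 2 (add ((R \leftrightarrow S) \lor \lnot ((R \land P) \lor S))):
    ((R \leftrightarrow S) \lor \lnot ((R \land P) \lor S)): β-rule — branch into (R \leftrightarrow S)  //  \lnot ((R \land P) \lor S).
      branch 2.1 (add (R \leftrightarrow S)):
        (R \leftrightarrow S): β-rule — branch into R, S  //  \lnot R, \lnot S.
          branch 2.1.1 (add R, S):
            ○ open, literals {R=true, S=true}.
          branch 2.1.2 (add \lnot R, \lnot S):
            ○ open, literals {R=false, S=false}.
      branch 2.2 (add \lnot ((R \land P) \lor S)):
        \lnot ((R \land P) \lor S): α-rule — add \lnot (R \land P), \lnot S.
        \lnot (R \land P): β-rule — branch into \lnot R  //  \lnot P.
          branch 2.2.1 (add \lnot R):
            ○ open, literals {R=false, S=false}.
          branch 2.2.2 (add \lnot P):
            ○ open, literals {P=false, S=false}.
0 branches closed, 5 open.
Each open branch fixes some atoms; the unmentioned ones are free. Counting distinct full assignments: branch {S=false} (Q, R, P) contributes 8 new; branch {R=true, S=true} (Q, P) contributes 4 new; branch {R=false, S=false} (Q, P) contributes 0 new; branch {R=false, S=false} (Q, P) contributes 0 new; branch {P=false, S=false} (Q, R) contributes 0 new. Total: 12.

12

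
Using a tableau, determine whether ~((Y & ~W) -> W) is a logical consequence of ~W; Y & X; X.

Initial set: {T ~W; T (Y & X); T X; F ~((Y & ~W) -> W)}.
T (Y & X): α-rule — add T Y, T X.
F ~((Y & ~W) -> W): β-rule — branch into F (Y & ~W)  //  T W.
  branch 1 (add F (Y & ~W)):
    F (Y & ~W): β-rule — branch into F Y  //  F ~W.
      branch 1.1 (add F Y):
        × closes — contains both Y and ~Y.
      branch 1.2 (add F ~W):
        × closes — contains both W and ~W.
  branch 2 (add T W):
    × closes — contains both W and ~W.
All 3 branches close.
Every branch closed, so the premises entail the conclusion.

Yes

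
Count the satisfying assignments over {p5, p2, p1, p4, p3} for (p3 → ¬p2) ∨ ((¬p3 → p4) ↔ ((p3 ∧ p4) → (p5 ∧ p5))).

30

Initial set: {((p3 → ¬p2) ∨ ((¬p3 → p4) ↔ ((p3 ∧ p4) → (p5 ∧ p5))))}.
((p3 → ¬p2) ∨ ((¬p3 → p4) ↔ ((p3 ∧ p4) → (p5 ∧ p5)))): β-rule — branch into (p3 → ¬p2)  //  ((¬p3 → p4) ↔ ((p3 ∧ p4) → (p5 ∧ p5))).
  branch 1 (add (p3 → ¬p2)):
    (p3 → ¬p2): β-rule — branch into ¬p3  //  ¬p2.
      branch 1.1 (add ¬p3):
        ○ open, literals {p3=false}.
      branch 1.2 (add ¬p2):
        ○ open, literals {p2=false}.
  branch 2 (add ((¬p3 → p4) ↔ ((p3 ∧ p4) → (p5 ∧ p5)))):
    ((¬p3 → p4) ↔ ((p3 ∧ p4) → (p5 ∧ p5))): β-rule — branch into (¬p3 → p4), ((p3 ∧ p4) → (p5 ∧ p5))  //  ¬(¬p3 → p4), ¬((p3 ∧ p4) → (p5 ∧ p5)).
      branch 2.1 (add (¬p3 → p4), ((p3 ∧ p4) → (p5 ∧ p5))):
        (¬p3 → p4): β-rule — branch into ¬¬p3  //  p4.
          branch 2.1.1 (add ¬¬p3):
            ((p3 ∧ p4) → (p5 ∧ p5)): β-rule — branch into ¬(p3 ∧ p4)  //  (p5 ∧ p5).
              branch 2.1.1.1 (add ¬(p3 ∧ p4)):
                ¬(p3 ∧ p4): β-rule — branch into ¬p3  //  ¬p4.
                  branch 2.1.1.1.1 (add ¬p3):
                    × closes — contains both p3 and ¬p3.
                  branch 2.1.1.1.2 (add ¬p4):
                    ○ open, literals {p3=true, p4=false}.
              branch 2.1.1.2 (add (p5 ∧ p5)):
                (p5 ∧ p5): α-rule — add p5, p5.
                ○ open, literals {p3=true, p5=true}.
          branch 2.1.2 (add p4):
            ((p3 ∧ p4) → (p5 ∧ p5)): β-rule — branch into ¬(p3 ∧ p4)  //  (p5 ∧ p5).
              branch 2.1.2.1 (add ¬(p3 ∧ p4)):
                ¬(p3 ∧ p4): β-rule — branch into ¬p3  //  ¬p4.
                  branch 2.1.2.1.1 (add ¬p3):
                    ○ open, literals {p3=false, p4=true}.
                  branch 2.1.2.1.2 (add ¬p4):
                    × closes — contains both p4 and ¬p4.
              branch 2.1.2.2 (add (p5 ∧ p5)):
                (p5 ∧ p5): α-rule — add p5, p5.
                ○ open, literals {p4=true, p5=true}.
      branch 2.2 (add ¬(¬p3 → p4), ¬((p3 ∧ p4) → (p5 ∧ p5))):
        ¬(¬p3 → p4): α-rule — add ¬p3, ¬p4.
        ¬((p3 ∧ p4) → (p5 ∧ p5)): α-rule — add (p3 ∧ p4), ¬(p5 ∧ p5).
        (p3 ∧ p4): α-rule — add p3, p4.
        × closes — contains both p3 and ¬p3.
3 branches closed, 6 open.
Each open branch fixes some atoms; the unmentioned ones are free. Counting distinct full assignments: branch {p3=false} (p5, p2, p1, p4) contributes 16 new; branch {p2=false} (p5, p1, p4, p3) contributes 8 new; branch {p3=true, p4=false} (p5, p2, p1) contributes 4 new; branch {p3=true, p5=true} (p2, p1, p4) contributes 2 new; branch {p3=false, p4=true} (p5, p2, p1) contributes 0 new; branch {p4=true, p5=true} (p2, p1, p3) contributes 0 new. Total: 30.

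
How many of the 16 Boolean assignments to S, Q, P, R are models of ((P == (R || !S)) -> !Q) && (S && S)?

6

Initial set: {(((P == (R || !S)) -> !Q) && (S && S))}.
(((P == (R || !S)) -> !Q) && (S && S)): α-rule — add ((P == (R || !S)) -> !Q), (S && S).
(S && S): α-rule — add S, S.
((P == (R || !S)) -> !Q): β-rule — branch into !(P == (R || !S))  //  !Q.
  branch 1 (add !(P == (R || !S))):
    !(P == (R || !S)): β-rule — branch into P, !(R || !S)  //  !P, (R || !S).
      branch 1.1 (add P, !(R || !S)):
        !(R || !S): α-rule — add !R, !!S.
        ○ open, literals {P=true, R=false, S=true}.
      branch 1.2 (add !P, (R || !S)):
        (R || !S): β-rule — branch into R  //  !S.
          branch 1.2.1 (add R):
            ○ open, literals {P=false, R=true, S=true}.
          branch 1.2.2 (add !S):
            × closes — contains both S and !S.
  branch 2 (add !Q):
    ○ open, literals {Q=false, S=true}.
1 branch closed, 3 open.
Each open branch fixes some atoms; the unmentioned ones are free. Counting distinct full assignments: branch {P=true, R=false, S=true} (Q) contributes 2 new; branch {P=false, R=true, S=true} (Q) contributes 2 new; branch {Q=false, S=true} (P, R) contributes 2 new. Total: 6.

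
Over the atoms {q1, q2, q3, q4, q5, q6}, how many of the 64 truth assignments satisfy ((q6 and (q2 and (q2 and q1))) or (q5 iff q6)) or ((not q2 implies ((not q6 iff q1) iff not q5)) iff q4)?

Initial set: {T (((q6 and (q2 and (q2 and q1))) or (q5 iff q6)) or ((not q2 implies ((not q6 iff q1) iff not q5)) iff q4))}.
T (((q6 and (q2 and (q2 and q1))) or (q5 iff q6)) or ((not q2 implies ((not q6 iff q1) iff not q5)) iff q4)): β-rule — branch into T ((q6 and (q2 and (q2 and q1))) or (q5 iff q6))  //  T ((not q2 implies ((not q6 iff q1) iff not q5)) iff q4).
  branch 1 (add T ((q6 and (q2 and (q2 and q1))) or (q5 iff q6))):
    T ((q6 and (q2 and (q2 and q1))) or (q5 iff q6)): β-rule — branch into T (q6 and (q2 and (q2 and q1)))  //  T (q5 iff q6).
      branch 1.1 (add T (q6 and (q2 and (q2 and q1)))):
        T (q6 and (q2 and (q2 and q1))): α-rule — add T q6, T (q2 and (q2 and q1)).
        T (q2 and (q2 and q1)): α-rule — add T q2, T (q2 and q1).
        T (q2 and q1): α-rule — add T q2, T q1.
        ○ open, literals {q1=1, q2=1, q6=1}.
      branch 1.2 (add T (q5 iff q6)):
        T (q5 iff q6): β-rule — branch into T q5, T q6  //  F q5, F q6.
          branch 1.2.1 (add T q5, T q6):
            ○ open, literals {q5=1, q6=1}.
          branch 1.2.2 (add F q5, F q6):
            ○ open, literals {q5=0, q6=0}.
  branch 2 (add T ((not q2 implies ((not q6 iff q1) iff not q5)) iff q4)):
    T ((not q2 implies ((not q6 iff q1) iff not q5)) iff q4): β-rule — branch into T (not q2 implies ((not q6 iff q1) iff not q5)), T q4  //  F (not q2 implies ((not q6 iff q1) iff not q5)), F q4.
      branch 2.1 (add T (not q2 implies ((not q6 iff q1) iff not q5)), T q4):
        T (not q2 implies ((not q6 iff q1) iff not q5)): β-rule — branch into F not q2  //  T ((not q6 iff q1) iff not q5).
          branch 2.1.1 (add F not q2):
            ○ open, literals {q2=1, q4=1}.
          branch 2.1.2 (add T ((not q6 iff q1) iff not q5)):
            T ((not q6 iff q1) iff not q5): β-rule — branch into T (not q6 iff q1), T not q5  //  F (not q6 iff q1), F not q5.
              branch 2.1.2.1 (add T (not q6 iff q1), T not q5):
                T (not q6 iff q1): β-rule — branch into T not q6, T q1  //  F not q6, F q1.
                  branch 2.1.2.1.1 (add T not q6, T q1):
                    ○ open, literals {q1=1, q4=1, q5=0, q6=0}.
                  branch 2.1.2.1.2 (add F not q6, F q1):
                    ○ open, literals {q1=0, q4=1, q5=0, q6=1}.
              branch 2.1.2.2 (add F (not q6 iff q1), F not q5):
                F (not q6 iff q1): β-rule — branch into T not q6, F q1  //  F not q6, T q1.
                  branch 2.1.2.2.1 (add T not q6, F q1):
                    ○ open, literals {q1=0, q4=1, q5=1, q6=0}.
                  branch 2.1.2.2.2 (add F not q6, T q1):
                    ○ open, literals {q1=1, q4=1, q5=1, q6=1}.
      branch 2.2 (add F (not q2 implies ((not q6 iff q1) iff not q5)), F q4):
        F (not q2 implies ((not q6 iff q1) iff not q5)): α-rule — add T not q2, F ((not q6 iff q1) iff not q5).
        F ((not q6 iff q1) iff not q5): β-rule — branch into T (not q6 iff q1), F not q5  //  F (not q6 iff q1), T not q5.
          branch 2.2.1 (add T (not q6 iff q1), F not q5):
            T (not q6 iff q1): β-rule — branch into T not q6, T q1  //  F not q6, F q1.
              branch 2.2.1.1 (add T not q6, T q1):
                ○ open, literals {q1=1, q2=0, q4=0, q5=1, q6=0}.
              branch 2.2.1.2 (add F not q6, F q1):
                ○ open, literals {q1=0, q2=0, q4=0, q5=1, q6=1}.
          branch 2.2.2 (add F (not q6 iff q1), T not q5):
            F (not q6 iff q1): β-rule — branch into T not q6, F q1  //  F not q6, T q1.
              branch 2.2.2.1 (add T not q6, F q1):
                ○ open, literals {q1=0, q2=0, q4=0, q5=0, q6=0}.
              branch 2.2.2.2 (add F not q6, T q1):
                ○ open, literals {q1=1, q2=0, q4=0, q5=0, q6=1}.
0 branches closed, 12 open.
Each open branch fixes some atoms; the unmentioned ones are free. Counting distinct full assignments: branch {q1=1, q2=1, q6=1} (q3, q4, q5) contributes 8 new; branch {q5=1, q6=1} (q1, q2, q3, q4) contributes 12 new; branch {q5=0, q6=0} (q1, q2, q3, q4) contributes 16 new; branch {q2=1, q4=1} (q1, q3, q5, q6) contributes 6 new; branch {q1=1, q4=1, q5=0, q6=0} (q2, q3) contributes 0 new; branch {q1=0, q4=1, q5=0, q6=1} (q2, q3) contributes 2 new; branch {q1=0, q4=1, q5=1, q6=0} (q2, q3) contributes 2 new; branch {q1=1, q4=1, q5=1, q6=1} (q2, q3) contributes 0 new; branch {q1=1, q2=0, q4=0, q5=1, q6=0} (q3) contributes 2 new; branch {q1=0, q2=0, q4=0, q5=1, q6=1} (q3) contributes 0 new; branch {q1=0, q2=0, q4=0, q5=0, q6=0} (q3) contributes 0 new; branch {q1=1, q2=0, q4=0, q5=0, q6=1} (q3) contributes 2 new. Total: 50.

50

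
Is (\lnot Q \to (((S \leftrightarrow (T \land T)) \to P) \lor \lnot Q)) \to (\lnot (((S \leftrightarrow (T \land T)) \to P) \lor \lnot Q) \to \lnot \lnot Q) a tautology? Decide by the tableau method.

Valid

Assume the negation and expand:
Initial set: {\lnot ((\lnot Q \to (((S \leftrightarrow (T \land T)) \to P) \lor \lnot Q)) \to (\lnot (((S \leftrightarrow (T \land T)) \to P) \lor \lnot Q) \to \lnot \lnot Q))}.
\lnot ((\lnot Q \to (((S \leftrightarrow (T \land T)) \to P) \lor \lnot Q)) \to (\lnot (((S \leftrightarrow (T \land T)) \to P) \lor \lnot Q) \to \lnot \lnot Q)): α-rule — add (\lnot Q \to (((S \leftrightarrow (T \land T)) \to P) \lor \lnot Q)), \lnot (\lnot (((S \leftrightarrow (T \land T)) \to P) \lor \lnot Q) \to \lnot \lnot Q).
\lnot (\lnot (((S \leftrightarrow (T \land T)) \to P) \lor \lnot Q) \to \lnot \lnot Q): α-rule — add \lnot (((S \leftrightarrow (T \land T)) \to P) \lor \lnot Q), \lnot \lnot \lnot Q.
\lnot (((S \leftrightarrow (T \land T)) \to P) \lor \lnot Q): α-rule — add \lnot ((S \leftrightarrow (T \land T)) \to P), \lnot \lnot Q.
\lnot \lnot \lnot Q: drop double negation, giving \lnot Q.
× closes — contains both Q and \lnot Q.
All 1 branch closes.
Every branch closed, so the negation is unsatisfiable and the formula is valid.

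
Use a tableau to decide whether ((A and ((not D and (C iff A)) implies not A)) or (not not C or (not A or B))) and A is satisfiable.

Initial set: {(((A and ((not D and (C iff A)) implies not A)) or (not not C or (not A or B))) and A)}.
(((A and ((not D and (C iff A)) implies not A)) or (not not C or (not A or B))) and A): α-rule — add ((A and ((not D and (C iff A)) implies not A)) or (not not C or (not A or B))), A.
((A and ((not D and (C iff A)) implies not A)) or (not not C or (not A or B))): β-rule — branch into (A and ((not D and (C iff A)) implies not A))  //  (not not C or (not A or B)).
  branch 1 (add (A and ((not D and (C iff A)) implies not A))):
    (A and ((not D and (C iff A)) implies not A)): α-rule — add A, ((not D and (C iff A)) implies not A).
    ((not D and (C iff A)) implies not A): β-rule — branch into not (not D and (C iff A))  //  not A.
      branch 1.1 (add not (not D and (C iff A))):
        not (not D and (C iff A)): β-rule — branch into not not D  //  not (C iff A).
          branch 1.1.1 (add not not D):
            ○ open, literals {A=T, D=T}.
          branch 1.1.2 (add not (C iff A)):
            not (C iff A): β-rule — branch into C, not A  //  not C, A.
              branch 1.1.2.1 (add C, not A):
                × closes — contains both A and not A.
              branch 1.1.2.2 (add not C, A):
                ○ open, literals {A=T, C=F}.
      branch 1.2 (add not A):
        × closes — contains both A and not A.
  branch 2 (add (not not C or (not A or B))):
    (not not C or (not A or B)): β-rule — branch into not not C  //  (not A or B).
      branch 2.1 (add not not C):
        not not C: drop double negation, giving C.
        ○ open, literals {A=T, C=T}.
      branch 2.2 (add (not A or B)):
        (not A or B): β-rule — branch into not A  //  B.
          branch 2.2.1 (add not A):
            × closes — contains both A and not A.
          branch 2.2.2 (add B):
            ○ open, literals {A=T, B=T}.
3 branches closed, 4 open.
An open branch gives a satisfying assignment: A=T, D=T.

Satisfiable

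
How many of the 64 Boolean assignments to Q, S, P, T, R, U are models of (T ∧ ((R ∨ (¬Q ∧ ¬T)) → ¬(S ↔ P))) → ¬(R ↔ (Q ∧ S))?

50

Initial set: {((T ∧ ((R ∨ (¬Q ∧ ¬T)) → ¬(S ↔ P))) → ¬(R ↔ (Q ∧ S)))}.
((T ∧ ((R ∨ (¬Q ∧ ¬T)) → ¬(S ↔ P))) → ¬(R ↔ (Q ∧ S))): β-rule — branch into ¬(T ∧ ((R ∨ (¬Q ∧ ¬T)) → ¬(S ↔ P)))  //  ¬(R ↔ (Q ∧ S)).
  branch 1 (add ¬(T ∧ ((R ∨ (¬Q ∧ ¬T)) → ¬(S ↔ P)))):
    ¬(T ∧ ((R ∨ (¬Q ∧ ¬T)) → ¬(S ↔ P))): β-rule — branch into ¬T  //  ¬((R ∨ (¬Q ∧ ¬T)) → ¬(S ↔ P)).
      branch 1.1 (add ¬T):
        ○ open, literals {T=false}.
      branch 1.2 (add ¬((R ∨ (¬Q ∧ ¬T)) → ¬(S ↔ P))):
        ¬((R ∨ (¬Q ∧ ¬T)) → ¬(S ↔ P)): α-rule — add (R ∨ (¬Q ∧ ¬T)), ¬¬(S ↔ P).
        (R ∨ (¬Q ∧ ¬T)): β-rule — branch into R  //  (¬Q ∧ ¬T).
          branch 1.2.1 (add R):
            ¬¬(S ↔ P): β-rule — branch into S, P  //  ¬S, ¬P.
              branch 1.2.1.1 (add S, P):
                ○ open, literals {P=true, R=true, S=true}.
              branch 1.2.1.2 (add ¬S, ¬P):
                ○ open, literals {P=false, R=true, S=false}.
          branch 1.2.2 (add (¬Q ∧ ¬T)):
            (¬Q ∧ ¬T): α-rule — add ¬Q, ¬T.
            ¬¬(S ↔ P): β-rule — branch into S, P  //  ¬S, ¬P.
              branch 1.2.2.1 (add S, P):
                ○ open, literals {P=true, Q=false, S=true, T=false}.
              branch 1.2.2.2 (add ¬S, ¬P):
                ○ open, literals {P=false, Q=false, S=false, T=false}.
  branch 2 (add ¬(R ↔ (Q ∧ S))):
    ¬(R ↔ (Q ∧ S)): β-rule — branch into R, ¬(Q ∧ S)  //  ¬R, (Q ∧ S).
      branch 2.1 (add R, ¬(Q ∧ S)):
        ¬(Q ∧ S): β-rule — branch into ¬Q  //  ¬S.
          branch 2.1.1 (add ¬Q):
            ○ open, literals {Q=false, R=true}.
          branch 2.1.2 (add ¬S):
            ○ open, literals {R=true, S=false}.
      branch 2.2 (add ¬R, (Q ∧ S)):
        (Q ∧ S): α-rule — add Q, S.
        ○ open, literals {Q=true, R=false, S=true}.
0 branches closed, 8 open.
Each open branch fixes some atoms; the unmentioned ones are free. Counting distinct full assignments: branch {T=false} (Q, S, P, R, U) contributes 32 new; branch {P=true, R=true, S=true} (Q, T, U) contributes 4 new; branch {P=false, R=true, S=false} (Q, T, U) contributes 4 new; branch {P=true, Q=false, S=true, T=false} (R, U) contributes 0 new; branch {P=false, Q=false, S=false, T=false} (R, U) contributes 0 new; branch {Q=false, R=true} (S, P, T, U) contributes 4 new; branch {R=true, S=false} (Q, P, T, U) contributes 2 new; branch {Q=true, R=false, S=true} (P, T, U) contributes 4 new. Total: 50.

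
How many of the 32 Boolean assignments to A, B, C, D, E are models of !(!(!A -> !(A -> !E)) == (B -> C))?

16

Initial set: {!(!(!A -> !(A -> !E)) == (B -> C))}.
!(!(!A -> !(A -> !E)) == (B -> C)): β-rule — branch into !(!A -> !(A -> !E)), !(B -> C)  //  !!(!A -> !(A -> !E)), (B -> C).
  branch 1 (add !(!A -> !(A -> !E)), !(B -> C)):
    !(!A -> !(A -> !E)): α-rule — add !A, !!(A -> !E).
    !(B -> C): α-rule — add B, !C.
    !!(A -> !E): β-rule — branch into !A  //  !E.
      branch 1.1 (add !A):
        ○ open, literals {A=0, B=1, C=0}.
      branch 1.2 (add !E):
        ○ open, literals {A=0, B=1, C=0, E=0}.
  branch 2 (add !!(!A -> !(A -> !E)), (B -> C)):
    !!(!A -> !(A -> !E)): β-rule — branch into !!A  //  !(A -> !E).
      branch 2.1 (add !!A):
        (B -> C): β-rule — branch into !B  //  C.
          branch 2.1.1 (add !B):
            ○ open, literals {A=1, B=0}.
          branch 2.1.2 (add C):
            ○ open, literals {A=1, C=1}.
      branch 2.2 (add !(A -> !E)):
        !(A -> !E): α-rule — add A, !!E.
        (B -> C): β-rule — branch into !B  //  C.
          branch 2.2.1 (add !B):
            ○ open, literals {A=1, B=0, E=1}.
          branch 2.2.2 (add C):
            ○ open, literals {A=1, C=1, E=1}.
0 branches closed, 6 open.
Each open branch fixes some atoms; the unmentioned ones are free. Counting distinct full assignments: branch {A=0, B=1, C=0} (D, E) contributes 4 new; branch {A=0, B=1, C=0, E=0} (D) contributes 0 new; branch {A=1, B=0} (C, D, E) contributes 8 new; branch {A=1, C=1} (B, D, E) contributes 4 new; branch {A=1, B=0, E=1} (C, D) contributes 0 new; branch {A=1, C=1, E=1} (B, D) contributes 0 new. Total: 16.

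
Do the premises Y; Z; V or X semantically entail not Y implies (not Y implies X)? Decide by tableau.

Yes

Initial set: {Y; Z; (V or X); not (not Y implies (not Y implies X))}.
not (not Y implies (not Y implies X)): α-rule — add not Y, not (not Y implies X).
× closes — contains both Y and not Y.
All 1 branch closes.
Every branch closed, so the premises entail the conclusion.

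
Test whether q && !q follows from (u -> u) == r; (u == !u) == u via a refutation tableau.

Initial set: {T ((u -> u) == r); T ((u == !u) == u); F (q && !q)}.
T ((u -> u) == r): β-rule — branch into T (u -> u), T r  //  F (u -> u), F r.
  branch 1 (add T (u -> u), T r):
    T ((u == !u) == u): β-rule — branch into T (u == !u), T u  //  F (u == !u), F u.
      branch 1.1 (add T (u == !u), T u):
        F (q && !q): β-rule — branch into F q  //  F !q.
          branch 1.1.1 (add F q):
            T (u -> u): β-rule — branch into F u  //  T u.
              branch 1.1.1.1 (add F u):
                × closes — contains both u and !u.
              branch 1.1.1.2 (add T u):
                T (u == !u): β-rule — branch into T u, T !u  //  F u, F !u.
                  branch 1.1.1.2.1 (add T u, T !u):
                    × closes — contains both u and !u.
                  branch 1.1.1.2.2 (add F u, F !u):
                    × closes — contains both u and !u.
          branch 1.1.2 (add F !q):
            T (u -> u): β-rule — branch into F u  //  T u.
              branch 1.1.2.1 (add F u):
                × closes — contains both u and !u.
              branch 1.1.2.2 (add T u):
                T (u == !u): β-rule — branch into T u, T !u  //  F u, F !u.
                  branch 1.1.2.2.1 (add T u, T !u):
                    × closes — contains both u and !u.
                  branch 1.1.2.2.2 (add F u, F !u):
                    × closes — contains both u and !u.
      branch 1.2 (add F (u == !u), F u):
        F (q && !q): β-rule — branch into F q  //  F !q.
          branch 1.2.1 (add F q):
            T (u -> u): β-rule — branch into F u  //  T u.
              branch 1.2.1.1 (add F u):
                F (u == !u): β-rule — branch into T u, F !u  //  F u, T !u.
                  branch 1.2.1.1.1 (add T u, F !u):
                    × closes — contains both u and !u.
                  branch 1.2.1.1.2 (add F u, T !u):
                    ○ open, literals {q=0, r=1, u=0}.
              branch 1.2.1.2 (add T u):
                × closes — contains both u and !u.
          branch 1.2.2 (add F !q):
            T (u -> u): β-rule — branch into F u  //  T u.
              branch 1.2.2.1 (add F u):
                F (u == !u): β-rule — branch into T u, F !u  //  F u, T !u.
                  branch 1.2.2.1.1 (add T u, F !u):
                    × closes — contains both u and !u.
                  branch 1.2.2.1.2 (add F u, T !u):
                    ○ open, literals {q=1, r=1, u=0}.
              branch 1.2.2.2 (add T u):
                × closes — contains both u and !u.
  branch 2 (add F (u -> u), F r):
    F (u -> u): α-rule — add T u, F u.
    × closes — contains both u and !u.
11 branches closed, 2 open.
An open branch gives a countermodel: q=0, r=1, u=0 (unmentioned atoms arbitrary); the premises hold there but the conclusion fails.

No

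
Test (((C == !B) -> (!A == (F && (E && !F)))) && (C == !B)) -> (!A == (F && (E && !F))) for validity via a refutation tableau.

Assume the negation and expand:
Initial set: {!((((C == !B) -> (!A == (F && (E && !F)))) && (C == !B)) -> (!A == (F && (E && !F))))}.
!((((C == !B) -> (!A == (F && (E && !F)))) && (C == !B)) -> (!A == (F && (E && !F)))): α-rule — add (((C == !B) -> (!A == (F && (E && !F)))) && (C == !B)), !(!A == (F && (E && !F))).
(((C == !B) -> (!A == (F && (E && !F)))) && (C == !B)): α-rule — add ((C == !B) -> (!A == (F && (E && !F)))), (C == !B).
!(!A == (F && (E && !F))): β-rule — branch into !A, !(F && (E && !F))  //  !!A, (F && (E && !F)).
  branch 1 (add !A, !(F && (E && !F))):
    ((C == !B) -> (!A == (F && (E && !F)))): β-rule — branch into !(C == !B)  //  (!A == (F && (E && !F))).
      branch 1.1 (add !(C == !B)):
        (C == !B): β-rule — branch into C, !B  //  !C, !!B.
          branch 1.1.1 (add C, !B):
            !(F && (E && !F)): β-rule — branch into !F  //  !(E && !F).
              branch 1.1.1.1 (add !F):
                !(C == !B): β-rule — branch into C, !!B  //  !C, !B.
                  branch 1.1.1.1.1 (add C, !!B):
                    × closes — contains both B and !B.
                  branch 1.1.1.1.2 (add !C, !B):
                    × closes — contains both C and !C.
              branch 1.1.1.2 (add !(E && !F)):
                !(C == !B): β-rule — branch into C, !!B  //  !C, !B.
                  branch 1.1.1.2.1 (add C, !!B):
                    × closes — contains both B and !B.
                  branch 1.1.1.2.2 (add !C, !B):
                    × closes — contains both C and !C.
          branch 1.1.2 (add !C, !!B):
            !(F && (E && !F)): β-rule — branch into !F  //  !(E && !F).
              branch 1.1.2.1 (add !F):
                !(C == !B): β-rule — branch into C, !!B  //  !C, !B.
                  branch 1.1.2.1.1 (add C, !!B):
                    × closes — contains both C and !C.
                  branch 1.1.2.1.2 (add !C, !B):
                    × closes — contains both B and !B.
              branch 1.1.2.2 (add !(E && !F)):
                !(C == !B): β-rule — branch into C, !!B  //  !C, !B.
                  branch 1.1.2.2.1 (add C, !!B):
                    × closes — contains both C and !C.
                  branch 1.1.2.2.2 (add !C, !B):
                    × closes — contains both B and !B.
      branch 1.2 (add (!A == (F && (E && !F)))):
        (C == !B): β-rule — branch into C, !B  //  !C, !!B.
          branch 1.2.1 (add C, !B):
            !(F && (E && !F)): β-rule — branch into !F  //  !(E && !F).
              branch 1.2.1.1 (add !F):
                (!A == (F && (E && !F))): β-rule — branch into !A, (F && (E && !F))  //  !!A, !(F && (E && !F)).
                  branch 1.2.1.1.1 (add !A, (F && (E && !F))):
                    (F && (E && !F)): α-rule — add F, (E && !F).
                    × closes — contains both F and !F.
                  branch 1.2.1.1.2 (add !!A, !(F && (E && !F))):
                    × closes — contains both A and !A.
              branch 1.2.1.2 (add !(E && !F)):
                (!A == (F && (E && !F))): β-rule — branch into !A, (F && (E && !F))  //  !!A, !(F && (E && !F)).
                  branch 1.2.1.2.1 (add !A, (F && (E && !F))):
                    (F && (E && !F)): α-rule — add F, (E && !F).
                    (E && !F): α-rule — add E, !F.
                    × closes — contains both F and !F.
                  branch 1.2.1.2.2 (add !!A, !(F && (E && !F))):
                    × closes — contains both A and !A.
          branch 1.2.2 (add !C, !!B):
            !(F && (E && !F)): β-rule — branch into !F  //  !(E && !F).
              branch 1.2.2.1 (add !F):
                (!A == (F && (E && !F))): β-rule — branch into !A, (F && (E && !F))  //  !!A, !(F && (E && !F)).
                  branch 1.2.2.1.1 (add !A, (F && (E && !F))):
                    (F && (E && !F)): α-rule — add F, (E && !F).
                    × closes — contains both F and !F.
                  branch 1.2.2.1.2 (add !!A, !(F && (E && !F))):
                    × closes — contains both A and !A.
              branch 1.2.2.2 (add !(E && !F)):
                (!A == (F && (E && !F))): β-rule — branch into !A, (F && (E && !F))  //  !!A, !(F && (E && !F)).
                  branch 1.2.2.2.1 (add !A, (F && (E && !F))):
                    (F && (E && !F)): α-rule — add F, (E && !F).
                    (E && !F): α-rule — add E, !F.
                    × closes — contains both F and !F.
                  branch 1.2.2.2.2 (add !!A, !(F && (E && !F))):
                    × closes — contains both A and !A.
  branch 2 (add !!A, (F && (E && !F))):
    (F && (E && !F)): α-rule — add F, (E && !F).
    (E && !F): α-rule — add E, !F.
    × closes — contains both F and !F.
All 17 branches close.
Every branch closed, so the negation is unsatisfiable and the formula is valid.

Valid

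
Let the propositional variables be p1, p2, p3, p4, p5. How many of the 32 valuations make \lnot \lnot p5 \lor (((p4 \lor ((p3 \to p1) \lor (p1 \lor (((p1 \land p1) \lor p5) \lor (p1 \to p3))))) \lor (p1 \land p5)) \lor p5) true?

Initial set: {(\lnot \lnot p5 \lor (((p4 \lor ((p3 \to p1) \lor (p1 \lor (((p1 \land p1) \lor p5) \lor (p1 \to p3))))) \lor (p1 \land p5)) \lor p5))}.
(\lnot \lnot p5 \lor (((p4 \lor ((p3 \to p1) \lor (p1 \lor (((p1 \land p1) \lor p5) \lor (p1 \to p3))))) \lor (p1 \land p5)) \lor p5)): β-rule — branch into \lnot \lnot p5  //  (((p4 \lor ((p3 \to p1) \lor (p1 \lor (((p1 \land p1) \lor p5) \lor (p1 \to p3))))) \lor (p1 \land p5)) \lor p5).
  branch 1 (add \lnot \lnot p5):
    \lnot \lnot p5: drop double negation, giving p5.
    ○ open, literals {p5=1}.
  branch 2 (add (((p4 \lor ((p3 \to p1) \lor (p1 \lor (((p1 \land p1) \lor p5) \lor (p1 \to p3))))) \lor (p1 \land p5)) \lor p5)):
    (((p4 \lor ((p3 \to p1) \lor (p1 \lor (((p1 \land p1) \lor p5) \lor (p1 \to p3))))) \lor (p1 \land p5)) \lor p5): β-rule — branch into ((p4 \lor ((p3 \to p1) \lor (p1 \lor (((p1 \land p1) \lor p5) \lor (p1 \to p3))))) \lor (p1 \land p5))  //  p5.
      branch 2.1 (add ((p4 \lor ((p3 \to p1) \lor (p1 \lor (((p1 \land p1) \lor p5) \lor (p1 \to p3))))) \lor (p1 \land p5))):
        ((p4 \lor ((p3 \to p1) \lor (p1 \lor (((p1 \land p1) \lor p5) \lor (p1 \to p3))))) \lor (p1 \land p5)): β-rule — branch into (p4 \lor ((p3 \to p1) \lor (p1 \lor (((p1 \land p1) \lor p5) \lor (p1 \to p3)))))  //  (p1 \land p5).
          branch 2.1.1 (add (p4 \lor ((p3 \to p1) \lor (p1 \lor (((p1 \land p1) \lor p5) \lor (p1 \to p3)))))):
            (p4 \lor ((p3 \to p1) \lor (p1 \lor (((p1 \land p1) \lor p5) \lor (p1 \to p3))))): β-rule — branch into p4  //  ((p3 \to p1) \lor (p1 \lor (((p1 \land p1) \lor p5) \lor (p1 \to p3)))).
              branch 2.1.1.1 (add p4):
                ○ open, literals {p4=1}.
              branch 2.1.1.2 (add ((p3 \to p1) \lor (p1 \lor (((p1 \land p1) \lor p5) \lor (p1 \to p3))))):
                ((p3 \to p1) \lor (p1 \lor (((p1 \land p1) \lor p5) \lor (p1 \to p3)))): β-rule — branch into (p3 \to p1)  //  (p1 \lor (((p1 \land p1) \lor p5) \lor (p1 \to p3))).
                  branch 2.1.1.2.1 (add (p3 \to p1)):
                    (p3 \to p1): β-rule — branch into \lnot p3  //  p1.
                      branch 2.1.1.2.1.1 (add \lnot p3):
                        ○ open, literals {p3=0}.
                      branch 2.1.1.2.1.2 (add p1):
                        ○ open, literals {p1=1}.
                  branch 2.1.1.2.2 (add (p1 \lor (((p1 \land p1) \lor p5) \lor (p1 \to p3)))):
                    (p1 \lor (((p1 \land p1) \lor p5) \lor (p1 \to p3))): β-rule — branch into p1  //  (((p1 \land p1) \lor p5) \lor (p1 \to p3)).
                      branch 2.1.1.2.2.1 (add p1):
                        ○ open, literals {p1=1}.
                      branch 2.1.1.2.2.2 (add (((p1 \land p1) \lor p5) \lor (p1 \to p3))):
                        (((p1 \land p1) \lor p5) \lor (p1 \to p3)): β-rule — branch into ((p1 \land p1) \lor p5)  //  (p1 \to p3).
                          branch 2.1.1.2.2.2.1 (add ((p1 \land p1) \lor p5)):
                            ((p1 \land p1) \lor p5): β-rule — branch into (p1 \land p1)  //  p5.
                              branch 2.1.1.2.2.2.1.1 (add (p1 \land p1)):
                                (p1 \land p1): α-rule — add p1, p1.
                                ○ open, literals {p1=1}.
                              branch 2.1.1.2.2.2.1.2 (add p5):
                                ○ open, literals {p5=1}.
                          branch 2.1.1.2.2.2.2 (add (p1 \to p3)):
                            (p1 \to p3): β-rule — branch into \lnot p1  //  p3.
                              branch 2.1.1.2.2.2.2.1 (add \lnot p1):
                                ○ open, literals {p1=0}.
                              branch 2.1.1.2.2.2.2.2 (add p3):
                                ○ open, literals {p3=1}.
          branch 2.1.2 (add (p1 \land p5)):
            (p1 \land p5): α-rule — add p1, p5.
            ○ open, literals {p1=1, p5=1}.
      branch 2.2 (add p5):
        ○ open, literals {p5=1}.
0 branches closed, 11 open.
Each open branch fixes some atoms; the unmentioned ones are free. Counting distinct full assignments: branch {p5=1} (p1, p2, p3, p4) contributes 16 new; branch {p4=1} (p1, p2, p3, p5) contributes 8 new; branch {p3=0} (p1, p2, p4, p5) contributes 4 new; branch {p1=1} (p2, p3, p4, p5) contributes 2 new; branch {p1=1} (p2, p3, p4, p5) contributes 0 new; branch {p1=1} (p2, p3, p4, p5) contributes 0 new; branch {p5=1} (p1, p2, p3, p4) contributes 0 new; branch {p1=0} (p2, p3, p4, p5) contributes 2 new; branch {p3=1} (p1, p2, p4, p5) contributes 0 new; branch {p1=1, p5=1} (p2, p3, p4) contributes 0 new; branch {p5=1} (p1, p2, p3, p4) contributes 0 new. Total: 32.

32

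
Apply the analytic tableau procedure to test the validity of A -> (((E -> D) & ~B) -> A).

Valid

Assume the negation and expand:
Initial set: {~(A -> (((E -> D) & ~B) -> A))}.
~(A -> (((E -> D) & ~B) -> A)): α-rule — add A, ~(((E -> D) & ~B) -> A).
~(((E -> D) & ~B) -> A): α-rule — add ((E -> D) & ~B), ~A.
× closes — contains both A and ~A.
All 1 branch closes.
Every branch closed, so the negation is unsatisfiable and the formula is valid.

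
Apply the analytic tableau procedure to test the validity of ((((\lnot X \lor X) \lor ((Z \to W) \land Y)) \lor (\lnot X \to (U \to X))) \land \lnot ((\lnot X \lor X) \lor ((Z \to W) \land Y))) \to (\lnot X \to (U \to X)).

Valid

Assume the negation and expand:
Initial set: {\lnot (((((\lnot X \lor X) \lor ((Z \to W) \land Y)) \lor (\lnot X \to (U \to X))) \land \lnot ((\lnot X \lor X) \lor ((Z \to W) \land Y))) \to (\lnot X \to (U \to X)))}.
\lnot (((((\lnot X \lor X) \lor ((Z \to W) \land Y)) \lor (\lnot X \to (U \to X))) \land \lnot ((\lnot X \lor X) \lor ((Z \to W) \land Y))) \to (\lnot X \to (U \to X))): α-rule — add ((((\lnot X \lor X) \lor ((Z \to W) \land Y)) \lor (\lnot X \to (U \to X))) \land \lnot ((\lnot X \lor X) \lor ((Z \to W) \land Y))), \lnot (\lnot X \to (U \to X)).
((((\lnot X \lor X) \lor ((Z \to W) \land Y)) \lor (\lnot X \to (U \to X))) \land \lnot ((\lnot X \lor X) \lor ((Z \to W) \land Y))): α-rule — add (((\lnot X \lor X) \lor ((Z \to W) \land Y)) \lor (\lnot X \to (U \to X))), \lnot ((\lnot X \lor X) \lor ((Z \to W) \land Y)).
\lnot (\lnot X \to (U \to X)): α-rule — add \lnot X, \lnot (U \to X).
\lnot ((\lnot X \lor X) \lor ((Z \to W) \land Y)): α-rule — add \lnot (\lnot X \lor X), \lnot ((Z \to W) \land Y).
\lnot (U \to X): α-rule — add U, \lnot X.
\lnot (\lnot X \lor X): α-rule — add \lnot \lnot X, \lnot X.
× closes — contains both X and \lnot X.
All 1 branch closes.
Every branch closed, so the negation is unsatisfiable and the formula is valid.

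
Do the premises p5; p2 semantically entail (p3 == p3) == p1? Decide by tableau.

No

Initial set: {T p5; T p2; F ((p3 == p3) == p1)}.
F ((p3 == p3) == p1): β-rule — branch into T (p3 == p3), F p1  //  F (p3 == p3), T p1.
  branch 1 (add T (p3 == p3), F p1):
    T (p3 == p3): β-rule — branch into T p3, T p3  //  F p3, F p3.
      branch 1.1 (add T p3, T p3):
        ○ open, literals {p1=F, p2=T, p3=T, p5=T}.
      branch 1.2 (add F p3, F p3):
        ○ open, literals {p1=F, p2=T, p3=F, p5=T}.
  branch 2 (add F (p3 == p3), T p1):
    F (p3 == p3): β-rule — branch into T p3, F p3  //  F p3, T p3.
      branch 2.1 (add T p3, F p3):
        × closes — contains both p3 and !p3.
      branch 2.2 (add F p3, T p3):
        × closes — contains both p3 and !p3.
2 branches closed, 2 open.
An open branch gives a countermodel: p1=F, p2=T, p3=T, p5=T (unmentioned atoms arbitrary); the premises hold there but the conclusion fails.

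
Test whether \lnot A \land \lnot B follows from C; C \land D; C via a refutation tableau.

Initial set: {C; (C \land D); C; \lnot (\lnot A \land \lnot B)}.
(C \land D): α-rule — add C, D.
\lnot (\lnot A \land \lnot B): β-rule — branch into \lnot \lnot A  //  \lnot \lnot B.
  branch 1 (add \lnot \lnot A):
    ○ open, literals {A=T, C=T, D=T}.
  branch 2 (add \lnot \lnot B):
    ○ open, literals {B=T, C=T, D=T}.
0 branches closed, 2 open.
An open branch gives a countermodel: A=T, C=T, D=T (unmentioned atoms arbitrary); the premises hold there but the conclusion fails.

No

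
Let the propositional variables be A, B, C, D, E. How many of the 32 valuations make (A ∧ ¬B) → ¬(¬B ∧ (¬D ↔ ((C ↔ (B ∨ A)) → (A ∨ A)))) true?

28

Initial set: {((A ∧ ¬B) → ¬(¬B ∧ (¬D ↔ ((C ↔ (B ∨ A)) → (A ∨ A)))))}.
((A ∧ ¬B) → ¬(¬B ∧ (¬D ↔ ((C ↔ (B ∨ A)) → (A ∨ A))))): β-rule — branch into ¬(A ∧ ¬B)  //  ¬(¬B ∧ (¬D ↔ ((C ↔ (B ∨ A)) → (A ∨ A)))).
  branch 1 (add ¬(A ∧ ¬B)):
    ¬(A ∧ ¬B): β-rule — branch into ¬A  //  ¬¬B.
      branch 1.1 (add ¬A):
        ○ open, literals {A=F}.
      branch 1.2 (add ¬¬B):
        ○ open, literals {B=T}.
  branch 2 (add ¬(¬B ∧ (¬D ↔ ((C ↔ (B ∨ A)) → (A ∨ A))))):
    ¬(¬B ∧ (¬D ↔ ((C ↔ (B ∨ A)) → (A ∨ A)))): β-rule — branch into ¬¬B  //  ¬(¬D ↔ ((C ↔ (B ∨ A)) → (A ∨ A))).
      branch 2.1 (add ¬¬B):
        ○ open, literals {B=T}.
      branch 2.2 (add ¬(¬D ↔ ((C ↔ (B ∨ A)) → (A ∨ A)))):
        ¬(¬D ↔ ((C ↔ (B ∨ A)) → (A ∨ A))): β-rule — branch into ¬D, ¬((C ↔ (B ∨ A)) → (A ∨ A))  //  ¬¬D, ((C ↔ (B ∨ A)) → (A ∨ A)).
          branch 2.2.1 (add ¬D, ¬((C ↔ (B ∨ A)) → (A ∨ A))):
            ¬((C ↔ (B ∨ A)) → (A ∨ A)): α-rule — add (C ↔ (B ∨ A)), ¬(A ∨ A).
            ¬(A ∨ A): α-rule — add ¬A, ¬A.
            (C ↔ (B ∨ A)): β-rule — branch into C, (B ∨ A)  //  ¬C, ¬(B ∨ A).
              branch 2.2.1.1 (add C, (B ∨ A)):
                (B ∨ A): β-rule — branch into B  //  A.
                  branch 2.2.1.1.1 (add B):
                    ○ open, literals {A=F, B=T, C=T, D=F}.
                  branch 2.2.1.1.2 (add A):
                    × closes — contains both A and ¬A.
              branch 2.2.1.2 (add ¬C, ¬(B ∨ A)):
                ¬(B ∨ A): α-rule — add ¬B, ¬A.
                ○ open, literals {A=F, B=F, C=F, D=F}.
          branch 2.2.2 (add ¬¬D, ((C ↔ (B ∨ A)) → (A ∨ A))):
            ((C ↔ (B ∨ A)) → (A ∨ A)): β-rule — branch into ¬(C ↔ (B ∨ A))  //  (A ∨ A).
              branch 2.2.2.1 (add ¬(C ↔ (B ∨ A))):
                ¬(C ↔ (B ∨ A)): β-rule — branch into C, ¬(B ∨ A)  //  ¬C, (B ∨ A).
                  branch 2.2.2.1.1 (add C, ¬(B ∨ A)):
                    ¬(B ∨ A): α-rule — add ¬B, ¬A.
                    ○ open, literals {A=F, B=F, C=T, D=T}.
                  branch 2.2.2.1.2 (add ¬C, (B ∨ A)):
                    (B ∨ A): β-rule — branch into B  //  A.
                      branch 2.2.2.1.2.1 (add B):
                        ○ open, literals {B=T, C=F, D=T}.
                      branch 2.2.2.1.2.2 (add A):
                        ○ open, literals {A=T, C=F, D=T}.
              branch 2.2.2.2 (add (A ∨ A)):
                (A ∨ A): β-rule — branch into A  //  A.
                  branch 2.2.2.2.1 (add A):
                    ○ open, literals {A=T, D=T}.
                  branch 2.2.2.2.2 (add A):
                    ○ open, literals {A=T, D=T}.
1 branch closed, 10 open.
Each open branch fixes some atoms; the unmentioned ones are free. Counting distinct full assignments: branch {A=F} (B, C, D, E) contributes 16 new; branch {B=T} (A, C, D, E) contributes 8 new; branch {B=T} (A, C, D, E) contributes 0 new; branch {A=F, B=T, C=T, D=F} (E) contributes 0 new; branch {A=F, B=F, C=F, D=F} (E) contributes 0 new; branch {A=F, B=F, C=T, D=T} (E) contributes 0 new; branch {B=T, C=F, D=T} (A, E) contributes 0 new; branch {A=T, C=F, D=T} (B, E) contributes 2 new; branch {A=T, D=T} (B, C, E) contributes 2 new; branch {A=T, D=T} (B, C, E) contributes 0 new. Total: 28.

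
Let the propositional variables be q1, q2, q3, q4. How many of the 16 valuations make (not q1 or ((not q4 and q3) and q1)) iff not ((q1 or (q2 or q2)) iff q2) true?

Initial set: {((not q1 or ((not q4 and q3) and q1)) iff not ((q1 or (q2 or q2)) iff q2))}.
((not q1 or ((not q4 and q3) and q1)) iff not ((q1 or (q2 or q2)) iff q2)): β-rule — branch into (not q1 or ((not q4 and q3) and q1)), not ((q1 or (q2 or q2)) iff q2)  //  not (not q1 or ((not q4 and q3) and q1)), not not ((q1 or (q2 or q2)) iff q2).
  branch 1 (add (not q1 or ((not q4 and q3) and q1)), not ((q1 or (q2 or q2)) iff q2)):
    (not q1 or ((not q4 and q3) and q1)): β-rule — branch into not q1  //  ((not q4 and q3) and q1).
      branch 1.1 (add not q1):
        not ((q1 or (q2 or q2)) iff q2): β-rule — branch into (q1 or (q2 or q2)), not q2  //  not (q1 or (q2 or q2)), q2.
          branch 1.1.1 (add (q1 or (q2 or q2)), not q2):
            (q1 or (q2 or q2)): β-rule — branch into q1  //  (q2 or q2).
              branch 1.1.1.1 (add q1):
                × closes — contains both q1 and not q1.
              branch 1.1.1.2 (add (q2 or q2)):
                (q2 or q2): β-rule — branch into q2  //  q2.
                  branch 1.1.1.2.1 (add q2):
                    × closes — contains both q2 and not q2.
                  branch 1.1.1.2.2 (add q2):
                    × closes — contains both q2 and not q2.
          branch 1.1.2 (add not (q1 or (q2 or q2)), q2):
            not (q1 or (q2 or q2)): α-rule — add not q1, not (q2 or q2).
            not (q2 or q2): α-rule — add not q2, not q2.
            × closes — contains both q2 and not q2.
      branch 1.2 (add ((not q4 and q3) and q1)):
        ((not q4 and q3) and q1): α-rule — add (not q4 and q3), q1.
        (not q4 and q3): α-rule — add not q4, q3.
        not ((q1 or (q2 or q2)) iff q2): β-rule — branch into (q1 or (q2 or q2)), not q2  //  not (q1 or (q2 or q2)), q2.
          branch 1.2.1 (add (q1 or (q2 or q2)), not q2):
            (q1 or (q2 or q2)): β-rule — branch into q1  //  (q2 or q2).
              branch 1.2.1.1 (add q1):
                ○ open, literals {q1=T, q2=F, q3=T, q4=F}.
              branch 1.2.1.2 (add (q2 or q2)):
                (q2 or q2): β-rule — branch into q2  //  q2.
                  branch 1.2.1.2.1 (add q2):
                    × closes — contains both q2 and not q2.
                  branch 1.2.1.2.2 (add q2):
                    × closes — contains both q2 and not q2.
          branch 1.2.2 (add not (q1 or (q2 or q2)), q2):
            not (q1 or (q2 or q2)): α-rule — add not q1, not (q2 or q2).
            × closes — contains both q1 and not q1.
  branch 2 (add not (not q1 or ((not q4 and q3) and q1)), not not ((q1 or (q2 or q2)) iff q2)):
    not (not q1 or ((not q4 and q3) and q1)): α-rule — add not not q1, not ((not q4 and q3) and q1).
    not not ((q1 or (q2 or q2)) iff q2): β-rule — branch into (q1 or (q2 or q2)), q2  //  not (q1 or (q2 or q2)), not q2.
      branch 2.1 (add (q1 or (q2 or q2)), q2):
        not ((not q4 and q3) and q1): β-rule — branch into not (not q4 and q3)  //  not q1.
          branch 2.1.1 (add not (not q4 and q3)):
            (q1 or (q2 or q2)): β-rule — branch into q1  //  (q2 or q2).
              branch 2.1.1.1 (add q1):
                not (not q4 and q3): β-rule — branch into not not q4  //  not q3.
                  branch 2.1.1.1.1 (add not not q4):
                    ○ open, literals {q1=T, q2=T, q4=T}.
                  branch 2.1.1.1.2 (add not q3):
                    ○ open, literals {q1=T, q2=T, q3=F}.
              branch 2.1.1.2 (add (q2 or q2)):
                not (not q4 and q3): β-rule — branch into not not q4  //  not q3.
                  branch 2.1.1.2.1 (add not not q4):
                    (q2 or q2): β-rule — branch into q2  //  q2.
                      branch 2.1.1.2.1.1 (add q2):
                        ○ open, literals {q1=T, q2=T, q4=T}.
                      branch 2.1.1.2.1.2 (add q2):
                        ○ open, literals {q1=T, q2=T, q4=T}.
                  branch 2.1.1.2.2 (add not q3):
                    (q2 or q2): β-rule — branch into q2  //  q2.
                      branch 2.1.1.2.2.1 (add q2):
                        ○ open, literals {q1=T, q2=T, q3=F}.
                      branch 2.1.1.2.2.2 (add q2):
                        ○ open, literals {q1=T, q2=T, q3=F}.
          branch 2.1.2 (add not q1):
            × closes — contains both q1 and not q1.
      branch 2.2 (add not (q1 or (q2 or q2)), not q2):
        not (q1 or (q2 or q2)): α-rule — add not q1, not (q2 or q2).
        × closes — contains both q1 and not q1.
9 branches closed, 7 open.
Each open branch fixes some atoms; the unmentioned ones are free. Counting distinct full assignments: branch {q1=T, q2=F, q3=T, q4=F} (none free) contributes 1 new; branch {q1=T, q2=T, q4=T} (q3) contributes 2 new; branch {q1=T, q2=T, q3=F} (q4) contributes 1 new; branch {q1=T, q2=T, q4=T} (q3) contributes 0 new; branch {q1=T, q2=T, q4=T} (q3) contributes 0 new; branch {q1=T, q2=T, q3=F} (q4) contributes 0 new; branch {q1=T, q2=T, q3=F} (q4) contributes 0 new. Total: 4.

4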